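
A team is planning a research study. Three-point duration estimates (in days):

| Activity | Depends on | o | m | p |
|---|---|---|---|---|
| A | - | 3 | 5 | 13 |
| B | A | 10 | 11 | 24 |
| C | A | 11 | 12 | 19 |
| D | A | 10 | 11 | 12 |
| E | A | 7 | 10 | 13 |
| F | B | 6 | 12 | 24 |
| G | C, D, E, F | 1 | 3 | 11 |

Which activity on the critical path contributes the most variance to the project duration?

F

te_A = (3 + 4·5 + 13)/6 = 36/6 = 6; σ²_A = ((13−3)/6)² = 2.778
te_B = (10 + 4·11 + 24)/6 = 78/6 = 13; σ²_B = ((24−10)/6)² = 5.444
te_C = (11 + 4·12 + 19)/6 = 78/6 = 13; σ²_C = ((19−11)/6)² = 1.778
te_D = (10 + 4·11 + 12)/6 = 66/6 = 11; σ²_D = ((12−10)/6)² = 0.111
te_E = (7 + 4·10 + 13)/6 = 60/6 = 10; σ²_E = ((13−7)/6)² = 1.000
te_F = (6 + 4·12 + 24)/6 = 78/6 = 13; σ²_F = ((24−6)/6)² = 9.000
te_G = (1 + 4·3 + 11)/6 = 24/6 = 4; σ²_G = ((11−1)/6)² = 2.778

Forward pass:
ES_A = 0; EF_A = 6
ES_B = 6; EF_B = 6+13 = 19
ES_C = 6; EF_C = 6+13 = 19
ES_D = 6; EF_D = 6+11 = 17
ES_E = 6; EF_E = 6+10 = 16
ES_F = 19; EF_F = 19+13 = 32
ES_G = max(EF_C=19, EF_D=17, EF_E=16, EF_F=32) = 32; EF_G = 32+4 = 36
Expected project duration μ = 36 days. Critical path: A → B → F → G.

Variances on critical path: σ²_A=2.778, σ²_B=5.444, σ²_F=9.000, σ²_G=2.778.
Largest is σ²_F = 9.000.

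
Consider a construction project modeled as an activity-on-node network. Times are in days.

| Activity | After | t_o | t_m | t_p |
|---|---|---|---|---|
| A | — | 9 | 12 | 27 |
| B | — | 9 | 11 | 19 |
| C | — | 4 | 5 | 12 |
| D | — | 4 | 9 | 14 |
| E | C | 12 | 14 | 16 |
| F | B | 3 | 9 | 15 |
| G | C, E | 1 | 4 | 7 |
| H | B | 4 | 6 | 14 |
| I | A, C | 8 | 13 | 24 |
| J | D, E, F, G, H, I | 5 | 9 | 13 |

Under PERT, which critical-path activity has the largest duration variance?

A

te_A = (9 + 4·12 + 27)/6 = 84/6 = 14; σ²_A = ((27−9)/6)² = 9.000
te_B = (9 + 4·11 + 19)/6 = 72/6 = 12; σ²_B = ((19−9)/6)² = 2.778
te_C = (4 + 4·5 + 12)/6 = 36/6 = 6; σ²_C = ((12−4)/6)² = 1.778
te_D = (4 + 4·9 + 14)/6 = 54/6 = 9; σ²_D = ((14−4)/6)² = 2.778
te_E = (12 + 4·14 + 16)/6 = 84/6 = 14; σ²_E = ((16−12)/6)² = 0.444
te_F = (3 + 4·9 + 15)/6 = 54/6 = 9; σ²_F = ((15−3)/6)² = 4.000
te_G = (1 + 4·4 + 7)/6 = 24/6 = 4; σ²_G = ((7−1)/6)² = 1.000
te_H = (4 + 4·6 + 14)/6 = 42/6 = 7; σ²_H = ((14−4)/6)² = 2.778
te_I = (8 + 4·13 + 24)/6 = 84/6 = 14; σ²_I = ((24−8)/6)² = 7.111
te_J = (5 + 4·9 + 13)/6 = 54/6 = 9; σ²_J = ((13−5)/6)² = 1.778

Forward pass:
ES_A = 0; EF_A = 14
ES_B = 0; EF_B = 12
ES_C = 0; EF_C = 6
ES_D = 0; EF_D = 9
ES_E = 6; EF_E = 6+14 = 20
ES_F = 12; EF_F = 12+9 = 21
ES_G = max(EF_C=6, EF_E=20) = 20; EF_G = 20+4 = 24
ES_H = 12; EF_H = 12+7 = 19
ES_I = max(EF_A=14, EF_C=6) = 14; EF_I = 14+14 = 28
ES_J = max(EF_D=9, EF_E=20, EF_F=21, EF_G=24, EF_H=19, EF_I=28) = 28; EF_J = 28+9 = 37
Expected project duration μ = 37 days. Critical path: A → I → J.

Variances on critical path: σ²_A=9.000, σ²_I=7.111, σ²_J=1.778.
Largest is σ²_A = 9.000.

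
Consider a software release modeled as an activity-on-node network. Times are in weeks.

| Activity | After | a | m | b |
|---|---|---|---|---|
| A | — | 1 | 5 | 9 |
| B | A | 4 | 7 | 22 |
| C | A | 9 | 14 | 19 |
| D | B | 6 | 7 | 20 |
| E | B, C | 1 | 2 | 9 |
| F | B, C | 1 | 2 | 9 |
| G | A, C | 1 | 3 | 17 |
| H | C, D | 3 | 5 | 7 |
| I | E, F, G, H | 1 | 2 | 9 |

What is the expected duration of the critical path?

te_A = (1 + 4·5 + 9)/6 = 30/6 = 5
te_B = (4 + 4·7 + 22)/6 = 54/6 = 9
te_C = (9 + 4·14 + 19)/6 = 84/6 = 14
te_D = (6 + 4·7 + 20)/6 = 54/6 = 9
te_E = (1 + 4·2 + 9)/6 = 18/6 = 3
te_F = (1 + 4·2 + 9)/6 = 18/6 = 3
te_G = (1 + 4·3 + 17)/6 = 30/6 = 5
te_H = (3 + 4·5 + 7)/6 = 30/6 = 5
te_I = (1 + 4·2 + 9)/6 = 18/6 = 3

Forward pass:
ES_A = 0; EF_A = 5
ES_B = 5; EF_B = 5+9 = 14
ES_C = 5; EF_C = 5+14 = 19
ES_D = 14; EF_D = 14+9 = 23
ES_E = max(EF_B=14, EF_C=19) = 19; EF_E = 19+3 = 22
ES_F = max(EF_B=14, EF_C=19) = 19; EF_F = 19+3 = 22
ES_G = max(EF_A=5, EF_C=19) = 19; EF_G = 19+5 = 24
ES_H = max(EF_C=19, EF_D=23) = 23; EF_H = 23+5 = 28
ES_I = max(EF_E=22, EF_F=22, EF_G=24, EF_H=28) = 28; EF_I = 28+3 = 31
Expected project duration μ = 31 weeks. Critical path: A → B → D → H → I.

31 weeks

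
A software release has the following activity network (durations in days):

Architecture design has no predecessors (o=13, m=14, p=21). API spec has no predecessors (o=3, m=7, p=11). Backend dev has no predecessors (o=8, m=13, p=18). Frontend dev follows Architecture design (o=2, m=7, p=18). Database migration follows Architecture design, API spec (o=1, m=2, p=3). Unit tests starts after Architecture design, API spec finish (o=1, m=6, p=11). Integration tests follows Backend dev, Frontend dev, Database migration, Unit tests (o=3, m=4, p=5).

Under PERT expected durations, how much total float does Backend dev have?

te_Architecture design = (13 + 4·14 + 21)/6 = 90/6 = 15
te_API spec = (3 + 4·7 + 11)/6 = 42/6 = 7
te_Backend dev = (8 + 4·13 + 18)/6 = 78/6 = 13
te_Frontend dev = (2 + 4·7 + 18)/6 = 48/6 = 8
te_Database migration = (1 + 4·2 + 3)/6 = 12/6 = 2
te_Unit tests = (1 + 4·6 + 11)/6 = 36/6 = 6
te_Integration tests = (3 + 4·4 + 5)/6 = 24/6 = 4

Forward pass:
ES_Architecture design = 0; EF_Architecture design = 15
ES_API spec = 0; EF_API spec = 7
ES_Backend dev = 0; EF_Backend dev = 13
ES_Frontend dev = 15; EF_Frontend dev = 15+8 = 23
ES_Database migration = max(EF_Architecture design=15, EF_API spec=7) = 15; EF_Database migration = 15+2 = 17
ES_Unit tests = max(EF_Architecture design=15, EF_API spec=7) = 15; EF_Unit tests = 15+6 = 21
ES_Integration tests = max(EF_Backend dev=13, EF_Frontend dev=23, EF_Database migration=17, EF_Unit tests=21) = 23; EF_Integration tests = 23+4 = 27
Expected project duration μ = 27 days. Critical path: Architecture design → Frontend dev → Integration tests.

Backward pass:
LF_Integration tests = 27; LS_Integration tests = 27−4 = 23
LF_Unit tests = LS_Integration tests = 23; LS_Unit tests = 23−6 = 17
LF_Database migration = LS_Integration tests = 23; LS_Database migration = 23−2 = 21
LF_Frontend dev = LS_Integration tests = 23; LS_Frontend dev = 23−8 = 15
LF_Backend dev = LS_Integration tests = 23; LS_Backend dev = 23−13 = 10
LF_API spec = min(LS_Database migration=21, LS_Unit tests=17) = 17; LS_API spec = 17−7 = 10
LF_Architecture design = min(LS_Frontend dev=15, LS_Database migration=21, LS_Unit tests=17) = 15; LS_Architecture design = 15−15 = 0
Slack_Backend dev = LS_Backend dev − ES_Backend dev = 10 − 0 = 10

10 days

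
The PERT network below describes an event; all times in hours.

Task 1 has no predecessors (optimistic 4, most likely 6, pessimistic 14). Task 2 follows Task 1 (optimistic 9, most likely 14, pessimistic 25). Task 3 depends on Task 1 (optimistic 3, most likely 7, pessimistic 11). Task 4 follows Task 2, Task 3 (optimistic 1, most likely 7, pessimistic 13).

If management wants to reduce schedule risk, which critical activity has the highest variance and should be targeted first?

Task 2

te_Task 1 = (4 + 4·6 + 14)/6 = 42/6 = 7; σ²_Task 1 = ((14−4)/6)² = 2.778
te_Task 2 = (9 + 4·14 + 25)/6 = 90/6 = 15; σ²_Task 2 = ((25−9)/6)² = 7.111
te_Task 3 = (3 + 4·7 + 11)/6 = 42/6 = 7; σ²_Task 3 = ((11−3)/6)² = 1.778
te_Task 4 = (1 + 4·7 + 13)/6 = 42/6 = 7; σ²_Task 4 = ((13−1)/6)² = 4.000

Forward pass:
ES_Task 1 = 0; EF_Task 1 = 7
ES_Task 2 = 7; EF_Task 2 = 7+15 = 22
ES_Task 3 = 7; EF_Task 3 = 7+7 = 14
ES_Task 4 = max(EF_Task 2=22, EF_Task 3=14) = 22; EF_Task 4 = 22+7 = 29
Expected project duration μ = 29 hours. Critical path: Task 1 → Task 2 → Task 4.

Variances on critical path: σ²_Task 1=2.778, σ²_Task 2=7.111, σ²_Task 4=4.000.
Largest is σ²_Task 2 = 7.111.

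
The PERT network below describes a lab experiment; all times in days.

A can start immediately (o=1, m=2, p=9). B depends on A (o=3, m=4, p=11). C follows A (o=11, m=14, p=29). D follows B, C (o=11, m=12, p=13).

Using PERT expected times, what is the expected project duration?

31 days

te_A = (1 + 4·2 + 9)/6 = 18/6 = 3
te_B = (3 + 4·4 + 11)/6 = 30/6 = 5
te_C = (11 + 4·14 + 29)/6 = 96/6 = 16
te_D = (11 + 4·12 + 13)/6 = 72/6 = 12

Forward pass:
ES_A = 0; EF_A = 3
ES_B = 3; EF_B = 3+5 = 8
ES_C = 3; EF_C = 3+16 = 19
ES_D = max(EF_B=8, EF_C=19) = 19; EF_D = 19+12 = 31
Expected project duration μ = 31 days. Critical path: A → C → D.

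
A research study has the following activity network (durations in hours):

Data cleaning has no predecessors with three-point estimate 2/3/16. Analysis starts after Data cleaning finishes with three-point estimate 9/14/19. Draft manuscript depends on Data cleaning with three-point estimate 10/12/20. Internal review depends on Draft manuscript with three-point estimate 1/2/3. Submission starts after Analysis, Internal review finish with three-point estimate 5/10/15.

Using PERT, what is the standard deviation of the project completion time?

te_Data cleaning = (2 + 4·3 + 16)/6 = 30/6 = 5; σ²_Data cleaning = ((16−2)/6)² = 5.444
te_Analysis = (9 + 4·14 + 19)/6 = 84/6 = 14; σ²_Analysis = ((19−9)/6)² = 2.778
te_Draft manuscript = (10 + 4·12 + 20)/6 = 78/6 = 13; σ²_Draft manuscript = ((20−10)/6)² = 2.778
te_Internal review = (1 + 4·2 + 3)/6 = 12/6 = 2; σ²_Internal review = ((3−1)/6)² = 0.111
te_Submission = (5 + 4·10 + 15)/6 = 60/6 = 10; σ²_Submission = ((15−5)/6)² = 2.778

Forward pass:
ES_Data cleaning = 0; EF_Data cleaning = 5
ES_Analysis = 5; EF_Analysis = 5+14 = 19
ES_Draft manuscript = 5; EF_Draft manuscript = 5+13 = 18
ES_Internal review = 18; EF_Internal review = 18+2 = 20
ES_Submission = max(EF_Analysis=19, EF_Internal review=20) = 20; EF_Submission = 20+10 = 30
Expected project duration μ = 30 hours. Critical path: Data cleaning → Draft manuscript → Internal review → Submission.

Variance along critical path = 5.444 + 2.778 + 0.111 + 2.778 = 11.111
σ = √11.111 = 3.333 hours

3.33 hours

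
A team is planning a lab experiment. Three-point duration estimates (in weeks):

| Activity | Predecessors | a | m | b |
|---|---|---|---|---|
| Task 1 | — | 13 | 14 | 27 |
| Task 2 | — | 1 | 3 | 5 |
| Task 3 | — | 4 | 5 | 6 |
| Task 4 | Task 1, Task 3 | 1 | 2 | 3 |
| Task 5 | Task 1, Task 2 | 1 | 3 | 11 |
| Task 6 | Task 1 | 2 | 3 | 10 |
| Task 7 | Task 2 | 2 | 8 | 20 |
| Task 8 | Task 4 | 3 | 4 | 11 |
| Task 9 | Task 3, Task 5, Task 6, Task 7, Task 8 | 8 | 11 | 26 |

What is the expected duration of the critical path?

te_Task 1 = (13 + 4·14 + 27)/6 = 96/6 = 16
te_Task 2 = (1 + 4·3 + 5)/6 = 18/6 = 3
te_Task 3 = (4 + 4·5 + 6)/6 = 30/6 = 5
te_Task 4 = (1 + 4·2 + 3)/6 = 12/6 = 2
te_Task 5 = (1 + 4·3 + 11)/6 = 24/6 = 4
te_Task 6 = (2 + 4·3 + 10)/6 = 24/6 = 4
te_Task 7 = (2 + 4·8 + 20)/6 = 54/6 = 9
te_Task 8 = (3 + 4·4 + 11)/6 = 30/6 = 5
te_Task 9 = (8 + 4·11 + 26)/6 = 78/6 = 13

Forward pass:
ES_Task 1 = 0; EF_Task 1 = 16
ES_Task 2 = 0; EF_Task 2 = 3
ES_Task 3 = 0; EF_Task 3 = 5
ES_Task 4 = max(EF_Task 1=16, EF_Task 3=5) = 16; EF_Task 4 = 16+2 = 18
ES_Task 5 = max(EF_Task 1=16, EF_Task 2=3) = 16; EF_Task 5 = 16+4 = 20
ES_Task 6 = 16; EF_Task 6 = 16+4 = 20
ES_Task 7 = 3; EF_Task 7 = 3+9 = 12
ES_Task 8 = 18; EF_Task 8 = 18+5 = 23
ES_Task 9 = max(EF_Task 3=5, EF_Task 5=20, EF_Task 6=20, EF_Task 7=12, EF_Task 8=23) = 23; EF_Task 9 = 23+13 = 36
Expected project duration μ = 36 weeks. Critical path: Task 1 → Task 4 → Task 8 → Task 9.

36 weeks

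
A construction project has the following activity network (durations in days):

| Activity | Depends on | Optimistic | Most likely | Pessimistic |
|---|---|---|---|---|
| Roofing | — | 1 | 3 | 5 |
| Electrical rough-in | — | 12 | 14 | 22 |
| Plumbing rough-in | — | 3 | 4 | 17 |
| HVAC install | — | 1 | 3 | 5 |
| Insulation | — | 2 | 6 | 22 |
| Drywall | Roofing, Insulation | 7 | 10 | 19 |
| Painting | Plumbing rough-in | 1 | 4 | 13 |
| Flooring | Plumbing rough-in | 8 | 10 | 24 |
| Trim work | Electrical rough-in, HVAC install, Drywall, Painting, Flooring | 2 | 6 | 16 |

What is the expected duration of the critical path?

26 days

te_Roofing = (1 + 4·3 + 5)/6 = 18/6 = 3
te_Electrical rough-in = (12 + 4·14 + 22)/6 = 90/6 = 15
te_Plumbing rough-in = (3 + 4·4 + 17)/6 = 36/6 = 6
te_HVAC install = (1 + 4·3 + 5)/6 = 18/6 = 3
te_Insulation = (2 + 4·6 + 22)/6 = 48/6 = 8
te_Drywall = (7 + 4·10 + 19)/6 = 66/6 = 11
te_Painting = (1 + 4·4 + 13)/6 = 30/6 = 5
te_Flooring = (8 + 4·10 + 24)/6 = 72/6 = 12
te_Trim work = (2 + 4·6 + 16)/6 = 42/6 = 7

Forward pass:
ES_Roofing = 0; EF_Roofing = 3
ES_Electrical rough-in = 0; EF_Electrical rough-in = 15
ES_Plumbing rough-in = 0; EF_Plumbing rough-in = 6
ES_HVAC install = 0; EF_HVAC install = 3
ES_Insulation = 0; EF_Insulation = 8
ES_Drywall = max(EF_Roofing=3, EF_Insulation=8) = 8; EF_Drywall = 8+11 = 19
ES_Painting = 6; EF_Painting = 6+5 = 11
ES_Flooring = 6; EF_Flooring = 6+12 = 18
ES_Trim work = max(EF_Electrical rough-in=15, EF_HVAC install=3, EF_Drywall=19, EF_Painting=11, EF_Flooring=18) = 19; EF_Trim work = 19+7 = 26
Expected project duration μ = 26 days. Critical path: Insulation → Drywall → Trim work.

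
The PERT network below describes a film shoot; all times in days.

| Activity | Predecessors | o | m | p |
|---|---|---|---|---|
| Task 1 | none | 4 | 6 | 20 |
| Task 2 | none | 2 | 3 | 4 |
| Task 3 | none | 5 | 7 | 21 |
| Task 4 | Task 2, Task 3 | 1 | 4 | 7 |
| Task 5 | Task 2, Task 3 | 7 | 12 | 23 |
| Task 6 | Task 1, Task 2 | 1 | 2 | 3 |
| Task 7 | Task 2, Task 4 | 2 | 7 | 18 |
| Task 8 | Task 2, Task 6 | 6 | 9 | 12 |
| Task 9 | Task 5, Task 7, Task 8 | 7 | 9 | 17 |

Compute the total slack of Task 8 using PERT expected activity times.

3 days

te_Task 1 = (4 + 4·6 + 20)/6 = 48/6 = 8
te_Task 2 = (2 + 4·3 + 4)/6 = 18/6 = 3
te_Task 3 = (5 + 4·7 + 21)/6 = 54/6 = 9
te_Task 4 = (1 + 4·4 + 7)/6 = 24/6 = 4
te_Task 5 = (7 + 4·12 + 23)/6 = 78/6 = 13
te_Task 6 = (1 + 4·2 + 3)/6 = 12/6 = 2
te_Task 7 = (2 + 4·7 + 18)/6 = 48/6 = 8
te_Task 8 = (6 + 4·9 + 12)/6 = 54/6 = 9
te_Task 9 = (7 + 4·9 + 17)/6 = 60/6 = 10

Forward pass:
ES_Task 1 = 0; EF_Task 1 = 8
ES_Task 2 = 0; EF_Task 2 = 3
ES_Task 3 = 0; EF_Task 3 = 9
ES_Task 4 = max(EF_Task 2=3, EF_Task 3=9) = 9; EF_Task 4 = 9+4 = 13
ES_Task 5 = max(EF_Task 2=3, EF_Task 3=9) = 9; EF_Task 5 = 9+13 = 22
ES_Task 6 = max(EF_Task 1=8, EF_Task 2=3) = 8; EF_Task 6 = 8+2 = 10
ES_Task 7 = max(EF_Task 2=3, EF_Task 4=13) = 13; EF_Task 7 = 13+8 = 21
ES_Task 8 = max(EF_Task 2=3, EF_Task 6=10) = 10; EF_Task 8 = 10+9 = 19
ES_Task 9 = max(EF_Task 5=22, EF_Task 7=21, EF_Task 8=19) = 22; EF_Task 9 = 22+10 = 32
Expected project duration μ = 32 days. Critical path: Task 3 → Task 5 → Task 9.

Backward pass:
LF_Task 9 = 32; LS_Task 9 = 32−10 = 22
LF_Task 8 = LS_Task 9 = 22; LS_Task 8 = 22−9 = 13
LF_Task 7 = LS_Task 9 = 22; LS_Task 7 = 22−8 = 14
LF_Task 6 = LS_Task 8 = 13; LS_Task 6 = 13−2 = 11
LF_Task 5 = LS_Task 9 = 22; LS_Task 5 = 22−13 = 9
LF_Task 4 = LS_Task 7 = 14; LS_Task 4 = 14−4 = 10
LF_Task 3 = min(LS_Task 4=10, LS_Task 5=9) = 9; LS_Task 3 = 9−9 = 0
LF_Task 2 = min(LS_Task 4=10, LS_Task 5=9, LS_Task 6=11, LS_Task 7=14, LS_Task 8=13) = 9; LS_Task 2 = 9−3 = 6
LF_Task 1 = LS_Task 6 = 11; LS_Task 1 = 11−8 = 3
Slack_Task 8 = LS_Task 8 − ES_Task 8 = 13 − 10 = 3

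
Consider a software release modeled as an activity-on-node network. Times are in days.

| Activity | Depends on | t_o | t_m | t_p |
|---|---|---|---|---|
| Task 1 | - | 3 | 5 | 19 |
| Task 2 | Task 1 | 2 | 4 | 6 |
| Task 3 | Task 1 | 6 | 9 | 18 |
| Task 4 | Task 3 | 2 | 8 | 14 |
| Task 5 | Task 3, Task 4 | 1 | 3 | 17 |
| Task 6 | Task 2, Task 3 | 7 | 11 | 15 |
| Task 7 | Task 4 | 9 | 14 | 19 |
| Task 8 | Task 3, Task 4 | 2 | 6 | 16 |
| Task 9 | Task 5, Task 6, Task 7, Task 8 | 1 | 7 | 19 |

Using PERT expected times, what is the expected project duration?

47 days

te_Task 1 = (3 + 4·5 + 19)/6 = 42/6 = 7
te_Task 2 = (2 + 4·4 + 6)/6 = 24/6 = 4
te_Task 3 = (6 + 4·9 + 18)/6 = 60/6 = 10
te_Task 4 = (2 + 4·8 + 14)/6 = 48/6 = 8
te_Task 5 = (1 + 4·3 + 17)/6 = 30/6 = 5
te_Task 6 = (7 + 4·11 + 15)/6 = 66/6 = 11
te_Task 7 = (9 + 4·14 + 19)/6 = 84/6 = 14
te_Task 8 = (2 + 4·6 + 16)/6 = 42/6 = 7
te_Task 9 = (1 + 4·7 + 19)/6 = 48/6 = 8

Forward pass:
ES_Task 1 = 0; EF_Task 1 = 7
ES_Task 2 = 7; EF_Task 2 = 7+4 = 11
ES_Task 3 = 7; EF_Task 3 = 7+10 = 17
ES_Task 4 = 17; EF_Task 4 = 17+8 = 25
ES_Task 5 = max(EF_Task 3=17, EF_Task 4=25) = 25; EF_Task 5 = 25+5 = 30
ES_Task 6 = max(EF_Task 2=11, EF_Task 3=17) = 17; EF_Task 6 = 17+11 = 28
ES_Task 7 = 25; EF_Task 7 = 25+14 = 39
ES_Task 8 = max(EF_Task 3=17, EF_Task 4=25) = 25; EF_Task 8 = 25+7 = 32
ES_Task 9 = max(EF_Task 5=30, EF_Task 6=28, EF_Task 7=39, EF_Task 8=32) = 39; EF_Task 9 = 39+8 = 47
Expected project duration μ = 47 days. Critical path: Task 1 → Task 3 → Task 4 → Task 7 → Task 9.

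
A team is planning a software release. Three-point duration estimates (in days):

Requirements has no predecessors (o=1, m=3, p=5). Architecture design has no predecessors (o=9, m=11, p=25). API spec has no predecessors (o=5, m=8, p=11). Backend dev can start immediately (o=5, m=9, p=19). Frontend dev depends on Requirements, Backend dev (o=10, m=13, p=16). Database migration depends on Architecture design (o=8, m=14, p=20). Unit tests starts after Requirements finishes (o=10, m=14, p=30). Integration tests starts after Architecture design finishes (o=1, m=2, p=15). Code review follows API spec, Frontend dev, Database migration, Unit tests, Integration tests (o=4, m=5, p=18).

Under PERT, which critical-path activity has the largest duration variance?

Architecture design

te_Requirements = (1 + 4·3 + 5)/6 = 18/6 = 3; σ²_Requirements = ((5−1)/6)² = 0.444
te_Architecture design = (9 + 4·11 + 25)/6 = 78/6 = 13; σ²_Architecture design = ((25−9)/6)² = 7.111
te_API spec = (5 + 4·8 + 11)/6 = 48/6 = 8; σ²_API spec = ((11−5)/6)² = 1.000
te_Backend dev = (5 + 4·9 + 19)/6 = 60/6 = 10; σ²_Backend dev = ((19−5)/6)² = 5.444
te_Frontend dev = (10 + 4·13 + 16)/6 = 78/6 = 13; σ²_Frontend dev = ((16−10)/6)² = 1.000
te_Database migration = (8 + 4·14 + 20)/6 = 84/6 = 14; σ²_Database migration = ((20−8)/6)² = 4.000
te_Unit tests = (10 + 4·14 + 30)/6 = 96/6 = 16; σ²_Unit tests = ((30−10)/6)² = 11.111
te_Integration tests = (1 + 4·2 + 15)/6 = 24/6 = 4; σ²_Integration tests = ((15−1)/6)² = 5.444
te_Code review = (4 + 4·5 + 18)/6 = 42/6 = 7; σ²_Code review = ((18−4)/6)² = 5.444

Forward pass:
ES_Requirements = 0; EF_Requirements = 3
ES_Architecture design = 0; EF_Architecture design = 13
ES_API spec = 0; EF_API spec = 8
ES_Backend dev = 0; EF_Backend dev = 10
ES_Frontend dev = max(EF_Requirements=3, EF_Backend dev=10) = 10; EF_Frontend dev = 10+13 = 23
ES_Database migration = 13; EF_Database migration = 13+14 = 27
ES_Unit tests = 3; EF_Unit tests = 3+16 = 19
ES_Integration tests = 13; EF_Integration tests = 13+4 = 17
ES_Code review = max(EF_API spec=8, EF_Frontend dev=23, EF_Database migration=27, EF_Unit tests=19, EF_Integration tests=17) = 27; EF_Code review = 27+7 = 34
Expected project duration μ = 34 days. Critical path: Architecture design → Database migration → Code review.

Variances on critical path: σ²_Architecture design=7.111, σ²_Database migration=4.000, σ²_Code review=5.444.
Largest is σ²_Architecture design = 7.111.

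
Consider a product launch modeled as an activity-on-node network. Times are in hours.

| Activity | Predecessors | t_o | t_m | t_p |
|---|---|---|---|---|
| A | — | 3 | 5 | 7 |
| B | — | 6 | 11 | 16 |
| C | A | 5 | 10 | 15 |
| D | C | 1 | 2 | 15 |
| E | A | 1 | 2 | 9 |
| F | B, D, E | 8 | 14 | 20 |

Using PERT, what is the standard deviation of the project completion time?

3.56 hours

te_A = (3 + 4·5 + 7)/6 = 30/6 = 5; σ²_A = ((7−3)/6)² = 0.444
te_B = (6 + 4·11 + 16)/6 = 66/6 = 11; σ²_B = ((16−6)/6)² = 2.778
te_C = (5 + 4·10 + 15)/6 = 60/6 = 10; σ²_C = ((15−5)/6)² = 2.778
te_D = (1 + 4·2 + 15)/6 = 24/6 = 4; σ²_D = ((15−1)/6)² = 5.444
te_E = (1 + 4·2 + 9)/6 = 18/6 = 3; σ²_E = ((9−1)/6)² = 1.778
te_F = (8 + 4·14 + 20)/6 = 84/6 = 14; σ²_F = ((20−8)/6)² = 4.000

Forward pass:
ES_A = 0; EF_A = 5
ES_B = 0; EF_B = 11
ES_C = 5; EF_C = 5+10 = 15
ES_D = 15; EF_D = 15+4 = 19
ES_E = 5; EF_E = 5+3 = 8
ES_F = max(EF_B=11, EF_D=19, EF_E=8) = 19; EF_F = 19+14 = 33
Expected project duration μ = 33 hours. Critical path: A → C → D → F.

Variance along critical path = 0.444 + 2.778 + 5.444 + 4.000 = 12.667
σ = √12.667 = 3.559 hours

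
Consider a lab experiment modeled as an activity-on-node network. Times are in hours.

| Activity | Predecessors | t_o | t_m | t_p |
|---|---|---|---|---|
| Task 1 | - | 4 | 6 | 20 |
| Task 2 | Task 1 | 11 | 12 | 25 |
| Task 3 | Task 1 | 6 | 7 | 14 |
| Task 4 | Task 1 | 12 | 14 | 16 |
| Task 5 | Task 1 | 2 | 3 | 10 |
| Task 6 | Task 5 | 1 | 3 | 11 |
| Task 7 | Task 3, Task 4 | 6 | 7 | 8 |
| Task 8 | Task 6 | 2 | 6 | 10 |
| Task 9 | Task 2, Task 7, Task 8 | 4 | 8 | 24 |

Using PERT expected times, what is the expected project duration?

te_Task 1 = (4 + 4·6 + 20)/6 = 48/6 = 8
te_Task 2 = (11 + 4·12 + 25)/6 = 84/6 = 14
te_Task 3 = (6 + 4·7 + 14)/6 = 48/6 = 8
te_Task 4 = (12 + 4·14 + 16)/6 = 84/6 = 14
te_Task 5 = (2 + 4·3 + 10)/6 = 24/6 = 4
te_Task 6 = (1 + 4·3 + 11)/6 = 24/6 = 4
te_Task 7 = (6 + 4·7 + 8)/6 = 42/6 = 7
te_Task 8 = (2 + 4·6 + 10)/6 = 36/6 = 6
te_Task 9 = (4 + 4·8 + 24)/6 = 60/6 = 10

Forward pass:
ES_Task 1 = 0; EF_Task 1 = 8
ES_Task 2 = 8; EF_Task 2 = 8+14 = 22
ES_Task 3 = 8; EF_Task 3 = 8+8 = 16
ES_Task 4 = 8; EF_Task 4 = 8+14 = 22
ES_Task 5 = 8; EF_Task 5 = 8+4 = 12
ES_Task 6 = 12; EF_Task 6 = 12+4 = 16
ES_Task 7 = max(EF_Task 3=16, EF_Task 4=22) = 22; EF_Task 7 = 22+7 = 29
ES_Task 8 = 16; EF_Task 8 = 16+6 = 22
ES_Task 9 = max(EF_Task 2=22, EF_Task 7=29, EF_Task 8=22) = 29; EF_Task 9 = 29+10 = 39
Expected project duration μ = 39 hours. Critical path: Task 1 → Task 4 → Task 7 → Task 9.

39 hours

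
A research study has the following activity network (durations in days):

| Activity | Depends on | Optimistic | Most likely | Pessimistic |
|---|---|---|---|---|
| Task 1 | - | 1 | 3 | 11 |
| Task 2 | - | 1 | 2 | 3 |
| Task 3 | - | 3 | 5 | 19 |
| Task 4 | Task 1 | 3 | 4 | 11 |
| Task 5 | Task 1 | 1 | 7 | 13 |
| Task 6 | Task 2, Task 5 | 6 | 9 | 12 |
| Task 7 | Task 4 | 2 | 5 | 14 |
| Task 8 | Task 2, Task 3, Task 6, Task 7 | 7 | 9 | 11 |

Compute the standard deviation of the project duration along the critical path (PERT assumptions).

te_Task 1 = (1 + 4·3 + 11)/6 = 24/6 = 4; σ²_Task 1 = ((11−1)/6)² = 2.778
te_Task 2 = (1 + 4·2 + 3)/6 = 12/6 = 2; σ²_Task 2 = ((3−1)/6)² = 0.111
te_Task 3 = (3 + 4·5 + 19)/6 = 42/6 = 7; σ²_Task 3 = ((19−3)/6)² = 7.111
te_Task 4 = (3 + 4·4 + 11)/6 = 30/6 = 5; σ²_Task 4 = ((11−3)/6)² = 1.778
te_Task 5 = (1 + 4·7 + 13)/6 = 42/6 = 7; σ²_Task 5 = ((13−1)/6)² = 4.000
te_Task 6 = (6 + 4·9 + 12)/6 = 54/6 = 9; σ²_Task 6 = ((12−6)/6)² = 1.000
te_Task 7 = (2 + 4·5 + 14)/6 = 36/6 = 6; σ²_Task 7 = ((14−2)/6)² = 4.000
te_Task 8 = (7 + 4·9 + 11)/6 = 54/6 = 9; σ²_Task 8 = ((11−7)/6)² = 0.444

Forward pass:
ES_Task 1 = 0; EF_Task 1 = 4
ES_Task 2 = 0; EF_Task 2 = 2
ES_Task 3 = 0; EF_Task 3 = 7
ES_Task 4 = 4; EF_Task 4 = 4+5 = 9
ES_Task 5 = 4; EF_Task 5 = 4+7 = 11
ES_Task 6 = max(EF_Task 2=2, EF_Task 5=11) = 11; EF_Task 6 = 11+9 = 20
ES_Task 7 = 9; EF_Task 7 = 9+6 = 15
ES_Task 8 = max(EF_Task 2=2, EF_Task 3=7, EF_Task 6=20, EF_Task 7=15) = 20; EF_Task 8 = 20+9 = 29
Expected project duration μ = 29 days. Critical path: Task 1 → Task 5 → Task 6 → Task 8.

Variance along critical path = 2.778 + 4.000 + 1.000 + 0.444 = 8.222
σ = √8.222 = 2.867 days

2.87 days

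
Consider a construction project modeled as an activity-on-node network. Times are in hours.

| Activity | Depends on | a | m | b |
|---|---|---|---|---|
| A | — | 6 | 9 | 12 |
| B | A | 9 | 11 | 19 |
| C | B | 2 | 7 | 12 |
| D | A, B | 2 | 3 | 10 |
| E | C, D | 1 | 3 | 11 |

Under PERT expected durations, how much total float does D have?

3 hours

te_A = (6 + 4·9 + 12)/6 = 54/6 = 9
te_B = (9 + 4·11 + 19)/6 = 72/6 = 12
te_C = (2 + 4·7 + 12)/6 = 42/6 = 7
te_D = (2 + 4·3 + 10)/6 = 24/6 = 4
te_E = (1 + 4·3 + 11)/6 = 24/6 = 4

Forward pass:
ES_A = 0; EF_A = 9
ES_B = 9; EF_B = 9+12 = 21
ES_C = 21; EF_C = 21+7 = 28
ES_D = max(EF_A=9, EF_B=21) = 21; EF_D = 21+4 = 25
ES_E = max(EF_C=28, EF_D=25) = 28; EF_E = 28+4 = 32
Expected project duration μ = 32 hours. Critical path: A → B → C → E.

Backward pass:
LF_E = 32; LS_E = 32−4 = 28
LF_D = LS_E = 28; LS_D = 28−4 = 24
LF_C = LS_E = 28; LS_C = 28−7 = 21
LF_B = min(LS_C=21, LS_D=24) = 21; LS_B = 21−12 = 9
LF_A = min(LS_B=9, LS_D=24) = 9; LS_A = 9−9 = 0
Slack_D = LS_D − ES_D = 24 − 21 = 3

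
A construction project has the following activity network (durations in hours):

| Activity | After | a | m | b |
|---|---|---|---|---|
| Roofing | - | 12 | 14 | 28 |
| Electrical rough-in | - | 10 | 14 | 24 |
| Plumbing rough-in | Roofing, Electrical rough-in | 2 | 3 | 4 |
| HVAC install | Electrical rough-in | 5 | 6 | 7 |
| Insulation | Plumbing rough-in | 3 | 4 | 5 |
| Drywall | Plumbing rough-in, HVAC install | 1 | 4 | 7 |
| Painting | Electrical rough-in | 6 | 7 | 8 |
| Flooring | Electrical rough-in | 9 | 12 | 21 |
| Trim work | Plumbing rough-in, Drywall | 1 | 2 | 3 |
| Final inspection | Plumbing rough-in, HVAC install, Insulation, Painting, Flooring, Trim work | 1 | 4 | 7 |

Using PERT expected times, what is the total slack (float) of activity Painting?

te_Roofing = (12 + 4·14 + 28)/6 = 96/6 = 16
te_Electrical rough-in = (10 + 4·14 + 24)/6 = 90/6 = 15
te_Plumbing rough-in = (2 + 4·3 + 4)/6 = 18/6 = 3
te_HVAC install = (5 + 4·6 + 7)/6 = 36/6 = 6
te_Insulation = (3 + 4·4 + 5)/6 = 24/6 = 4
te_Drywall = (1 + 4·4 + 7)/6 = 24/6 = 4
te_Painting = (6 + 4·7 + 8)/6 = 42/6 = 7
te_Flooring = (9 + 4·12 + 21)/6 = 78/6 = 13
te_Trim work = (1 + 4·2 + 3)/6 = 12/6 = 2
te_Final inspection = (1 + 4·4 + 7)/6 = 24/6 = 4

Forward pass:
ES_Roofing = 0; EF_Roofing = 16
ES_Electrical rough-in = 0; EF_Electrical rough-in = 15
ES_Plumbing rough-in = max(EF_Roofing=16, EF_Electrical rough-in=15) = 16; EF_Plumbing rough-in = 16+3 = 19
ES_HVAC install = 15; EF_HVAC install = 15+6 = 21
ES_Insulation = 19; EF_Insulation = 19+4 = 23
ES_Drywall = max(EF_Plumbing rough-in=19, EF_HVAC install=21) = 21; EF_Drywall = 21+4 = 25
ES_Painting = 15; EF_Painting = 15+7 = 22
ES_Flooring = 15; EF_Flooring = 15+13 = 28
ES_Trim work = max(EF_Plumbing rough-in=19, EF_Drywall=25) = 25; EF_Trim work = 25+2 = 27
ES_Final inspection = max(EF_Plumbing rough-in=19, EF_HVAC install=21, EF_Insulation=23, EF_Painting=22, EF_Flooring=28, EF_Trim work=27) = 28; EF_Final inspection = 28+4 = 32
Expected project duration μ = 32 hours. Critical path: Electrical rough-in → Flooring → Final inspection.

Backward pass:
LF_Final inspection = 32; LS_Final inspection = 32−4 = 28
LF_Trim work = LS_Final inspection = 28; LS_Trim work = 28−2 = 26
LF_Flooring = LS_Final inspection = 28; LS_Flooring = 28−13 = 15
LF_Painting = LS_Final inspection = 28; LS_Painting = 28−7 = 21
LF_Drywall = LS_Trim work = 26; LS_Drywall = 26−4 = 22
LF_Insulation = LS_Final inspection = 28; LS_Insulation = 28−4 = 24
LF_HVAC install = min(LS_Drywall=22, LS_Final inspection=28) = 22; LS_HVAC install = 22−6 = 16
LF_Plumbing rough-in = min(LS_Insulation=24, LS_Drywall=22, LS_Trim work=26, LS_Final inspection=28) = 22; LS_Plumbing rough-in = 22−3 = 19
LF_Electrical rough-in = min(LS_Plumbing rough-in=19, LS_HVAC install=16, LS_Painting=21, LS_Flooring=15) = 15; LS_Electrical rough-in = 15−15 = 0
LF_Roofing = LS_Plumbing rough-in = 19; LS_Roofing = 19−16 = 3
Slack_Painting = LS_Painting − ES_Painting = 21 − 15 = 6

6 hours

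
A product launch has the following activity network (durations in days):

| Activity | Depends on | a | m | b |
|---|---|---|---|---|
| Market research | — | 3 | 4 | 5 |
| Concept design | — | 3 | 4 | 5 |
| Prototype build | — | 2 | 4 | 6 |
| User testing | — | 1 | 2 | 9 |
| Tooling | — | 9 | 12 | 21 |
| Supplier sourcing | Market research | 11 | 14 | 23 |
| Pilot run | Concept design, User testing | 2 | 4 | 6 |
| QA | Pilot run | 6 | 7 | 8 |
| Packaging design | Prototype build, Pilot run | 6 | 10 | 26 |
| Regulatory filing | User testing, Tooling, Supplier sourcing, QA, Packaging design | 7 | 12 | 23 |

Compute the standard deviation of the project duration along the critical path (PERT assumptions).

4.33 days

te_Market research = (3 + 4·4 + 5)/6 = 24/6 = 4; σ²_Market research = ((5−3)/6)² = 0.111
te_Concept design = (3 + 4·4 + 5)/6 = 24/6 = 4; σ²_Concept design = ((5−3)/6)² = 0.111
te_Prototype build = (2 + 4·4 + 6)/6 = 24/6 = 4; σ²_Prototype build = ((6−2)/6)² = 0.444
te_User testing = (1 + 4·2 + 9)/6 = 18/6 = 3; σ²_User testing = ((9−1)/6)² = 1.778
te_Tooling = (9 + 4·12 + 21)/6 = 78/6 = 13; σ²_Tooling = ((21−9)/6)² = 4.000
te_Supplier sourcing = (11 + 4·14 + 23)/6 = 90/6 = 15; σ²_Supplier sourcing = ((23−11)/6)² = 4.000
te_Pilot run = (2 + 4·4 + 6)/6 = 24/6 = 4; σ²_Pilot run = ((6−2)/6)² = 0.444
te_QA = (6 + 4·7 + 8)/6 = 42/6 = 7; σ²_QA = ((8−6)/6)² = 0.111
te_Packaging design = (6 + 4·10 + 26)/6 = 72/6 = 12; σ²_Packaging design = ((26−6)/6)² = 11.111
te_Regulatory filing = (7 + 4·12 + 23)/6 = 78/6 = 13; σ²_Regulatory filing = ((23−7)/6)² = 7.111

Forward pass:
ES_Market research = 0; EF_Market research = 4
ES_Concept design = 0; EF_Concept design = 4
ES_Prototype build = 0; EF_Prototype build = 4
ES_User testing = 0; EF_User testing = 3
ES_Tooling = 0; EF_Tooling = 13
ES_Supplier sourcing = 4; EF_Supplier sourcing = 4+15 = 19
ES_Pilot run = max(EF_Concept design=4, EF_User testing=3) = 4; EF_Pilot run = 4+4 = 8
ES_QA = 8; EF_QA = 8+7 = 15
ES_Packaging design = max(EF_Prototype build=4, EF_Pilot run=8) = 8; EF_Packaging design = 8+12 = 20
ES_Regulatory filing = max(EF_User testing=3, EF_Tooling=13, EF_Supplier sourcing=19, EF_QA=15, EF_Packaging design=20) = 20; EF_Regulatory filing = 20+13 = 33
Expected project duration μ = 33 days. Critical path: Concept design → Pilot run → Packaging design → Regulatory filing.

Variance along critical path = 0.111 + 0.444 + 11.111 + 7.111 = 18.778
σ = √18.778 = 4.333 days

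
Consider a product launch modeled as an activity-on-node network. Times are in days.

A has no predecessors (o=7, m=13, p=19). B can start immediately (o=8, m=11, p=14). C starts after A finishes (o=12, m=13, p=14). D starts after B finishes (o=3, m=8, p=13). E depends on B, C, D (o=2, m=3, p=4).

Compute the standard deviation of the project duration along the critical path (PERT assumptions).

2.05 days

te_A = (7 + 4·13 + 19)/6 = 78/6 = 13; σ²_A = ((19−7)/6)² = 4.000
te_B = (8 + 4·11 + 14)/6 = 66/6 = 11; σ²_B = ((14−8)/6)² = 1.000
te_C = (12 + 4·13 + 14)/6 = 78/6 = 13; σ²_C = ((14−12)/6)² = 0.111
te_D = (3 + 4·8 + 13)/6 = 48/6 = 8; σ²_D = ((13−3)/6)² = 2.778
te_E = (2 + 4·3 + 4)/6 = 18/6 = 3; σ²_E = ((4−2)/6)² = 0.111

Forward pass:
ES_A = 0; EF_A = 13
ES_B = 0; EF_B = 11
ES_C = 13; EF_C = 13+13 = 26
ES_D = 11; EF_D = 11+8 = 19
ES_E = max(EF_B=11, EF_C=26, EF_D=19) = 26; EF_E = 26+3 = 29
Expected project duration μ = 29 days. Critical path: A → C → E.

Variance along critical path = 4.000 + 0.111 + 0.111 = 4.222
σ = √4.222 = 2.055 days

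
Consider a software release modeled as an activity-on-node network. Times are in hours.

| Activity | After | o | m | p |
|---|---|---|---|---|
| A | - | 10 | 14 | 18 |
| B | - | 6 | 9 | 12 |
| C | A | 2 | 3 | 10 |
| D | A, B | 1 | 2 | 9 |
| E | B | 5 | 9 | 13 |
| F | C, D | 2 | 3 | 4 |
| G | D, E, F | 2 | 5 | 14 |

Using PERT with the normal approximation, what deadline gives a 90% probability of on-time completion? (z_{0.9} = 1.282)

te_A = (10 + 4·14 + 18)/6 = 84/6 = 14; σ²_A = ((18−10)/6)² = 1.778
te_B = (6 + 4·9 + 12)/6 = 54/6 = 9; σ²_B = ((12−6)/6)² = 1.000
te_C = (2 + 4·3 + 10)/6 = 24/6 = 4; σ²_C = ((10−2)/6)² = 1.778
te_D = (1 + 4·2 + 9)/6 = 18/6 = 3; σ²_D = ((9−1)/6)² = 1.778
te_E = (5 + 4·9 + 13)/6 = 54/6 = 9; σ²_E = ((13−5)/6)² = 1.778
te_F = (2 + 4·3 + 4)/6 = 18/6 = 3; σ²_F = ((4−2)/6)² = 0.111
te_G = (2 + 4·5 + 14)/6 = 36/6 = 6; σ²_G = ((14−2)/6)² = 4.000

Forward pass:
ES_A = 0; EF_A = 14
ES_B = 0; EF_B = 9
ES_C = 14; EF_C = 14+4 = 18
ES_D = max(EF_A=14, EF_B=9) = 14; EF_D = 14+3 = 17
ES_E = 9; EF_E = 9+9 = 18
ES_F = max(EF_C=18, EF_D=17) = 18; EF_F = 18+3 = 21
ES_G = max(EF_D=17, EF_E=18, EF_F=21) = 21; EF_G = 21+6 = 27
Expected project duration μ = 27 hours. Critical path: A → C → F → G.

Variance along critical path = 1.778 + 1.778 + 0.111 + 4.000 = 7.667; σ = 2.769 hours.
D = μ + z·σ = 27 + 1.282·2.769 = 30.5 hours

30.5 hours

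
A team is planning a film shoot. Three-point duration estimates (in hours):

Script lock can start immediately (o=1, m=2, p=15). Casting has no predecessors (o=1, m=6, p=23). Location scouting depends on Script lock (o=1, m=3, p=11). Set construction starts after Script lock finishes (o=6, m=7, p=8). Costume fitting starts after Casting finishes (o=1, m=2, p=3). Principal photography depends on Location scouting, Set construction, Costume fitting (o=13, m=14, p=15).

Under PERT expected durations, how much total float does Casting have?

1 hours

te_Script lock = (1 + 4·2 + 15)/6 = 24/6 = 4
te_Casting = (1 + 4·6 + 23)/6 = 48/6 = 8
te_Location scouting = (1 + 4·3 + 11)/6 = 24/6 = 4
te_Set construction = (6 + 4·7 + 8)/6 = 42/6 = 7
te_Costume fitting = (1 + 4·2 + 3)/6 = 12/6 = 2
te_Principal photography = (13 + 4·14 + 15)/6 = 84/6 = 14

Forward pass:
ES_Script lock = 0; EF_Script lock = 4
ES_Casting = 0; EF_Casting = 8
ES_Location scouting = 4; EF_Location scouting = 4+4 = 8
ES_Set construction = 4; EF_Set construction = 4+7 = 11
ES_Costume fitting = 8; EF_Costume fitting = 8+2 = 10
ES_Principal photography = max(EF_Location scouting=8, EF_Set construction=11, EF_Costume fitting=10) = 11; EF_Principal photography = 11+14 = 25
Expected project duration μ = 25 hours. Critical path: Script lock → Set construction → Principal photography.

Backward pass:
LF_Principal photography = 25; LS_Principal photography = 25−14 = 11
LF_Costume fitting = LS_Principal photography = 11; LS_Costume fitting = 11−2 = 9
LF_Set construction = LS_Principal photography = 11; LS_Set construction = 11−7 = 4
LF_Location scouting = LS_Principal photography = 11; LS_Location scouting = 11−4 = 7
LF_Casting = LS_Costume fitting = 9; LS_Casting = 9−8 = 1
LF_Script lock = min(LS_Location scouting=7, LS_Set construction=4) = 4; LS_Script lock = 4−4 = 0
Slack_Casting = LS_Casting − ES_Casting = 1 − 0 = 1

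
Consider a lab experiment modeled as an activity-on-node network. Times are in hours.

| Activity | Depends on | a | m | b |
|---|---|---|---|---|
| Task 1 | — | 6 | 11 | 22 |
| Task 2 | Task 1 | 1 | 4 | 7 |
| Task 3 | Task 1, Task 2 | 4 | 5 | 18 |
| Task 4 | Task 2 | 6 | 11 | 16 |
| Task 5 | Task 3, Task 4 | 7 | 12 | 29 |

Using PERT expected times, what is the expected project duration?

41 hours

te_Task 1 = (6 + 4·11 + 22)/6 = 72/6 = 12
te_Task 2 = (1 + 4·4 + 7)/6 = 24/6 = 4
te_Task 3 = (4 + 4·5 + 18)/6 = 42/6 = 7
te_Task 4 = (6 + 4·11 + 16)/6 = 66/6 = 11
te_Task 5 = (7 + 4·12 + 29)/6 = 84/6 = 14

Forward pass:
ES_Task 1 = 0; EF_Task 1 = 12
ES_Task 2 = 12; EF_Task 2 = 12+4 = 16
ES_Task 3 = max(EF_Task 1=12, EF_Task 2=16) = 16; EF_Task 3 = 16+7 = 23
ES_Task 4 = 16; EF_Task 4 = 16+11 = 27
ES_Task 5 = max(EF_Task 3=23, EF_Task 4=27) = 27; EF_Task 5 = 27+14 = 41
Expected project duration μ = 41 hours. Critical path: Task 1 → Task 2 → Task 4 → Task 5.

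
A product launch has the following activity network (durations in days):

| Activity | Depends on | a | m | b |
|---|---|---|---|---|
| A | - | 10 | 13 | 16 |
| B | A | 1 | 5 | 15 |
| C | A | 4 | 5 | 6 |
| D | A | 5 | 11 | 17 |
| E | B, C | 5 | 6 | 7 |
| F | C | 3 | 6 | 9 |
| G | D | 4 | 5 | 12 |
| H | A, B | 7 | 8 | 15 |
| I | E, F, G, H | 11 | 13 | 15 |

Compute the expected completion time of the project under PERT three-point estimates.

43 days

te_A = (10 + 4·13 + 16)/6 = 78/6 = 13
te_B = (1 + 4·5 + 15)/6 = 36/6 = 6
te_C = (4 + 4·5 + 6)/6 = 30/6 = 5
te_D = (5 + 4·11 + 17)/6 = 66/6 = 11
te_E = (5 + 4·6 + 7)/6 = 36/6 = 6
te_F = (3 + 4·6 + 9)/6 = 36/6 = 6
te_G = (4 + 4·5 + 12)/6 = 36/6 = 6
te_H = (7 + 4·8 + 15)/6 = 54/6 = 9
te_I = (11 + 4·13 + 15)/6 = 78/6 = 13

Forward pass:
ES_A = 0; EF_A = 13
ES_B = 13; EF_B = 13+6 = 19
ES_C = 13; EF_C = 13+5 = 18
ES_D = 13; EF_D = 13+11 = 24
ES_E = max(EF_B=19, EF_C=18) = 19; EF_E = 19+6 = 25
ES_F = 18; EF_F = 18+6 = 24
ES_G = 24; EF_G = 24+6 = 30
ES_H = max(EF_A=13, EF_B=19) = 19; EF_H = 19+9 = 28
ES_I = max(EF_E=25, EF_F=24, EF_G=30, EF_H=28) = 30; EF_I = 30+13 = 43
Expected project duration μ = 43 days. Critical path: A → D → G → I.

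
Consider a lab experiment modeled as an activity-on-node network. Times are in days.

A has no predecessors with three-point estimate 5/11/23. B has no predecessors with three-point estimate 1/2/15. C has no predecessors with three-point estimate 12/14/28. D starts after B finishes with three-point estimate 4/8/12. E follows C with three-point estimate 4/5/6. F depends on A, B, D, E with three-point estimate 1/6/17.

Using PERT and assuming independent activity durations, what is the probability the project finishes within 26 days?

0.299

te_A = (5 + 4·11 + 23)/6 = 72/6 = 12; σ²_A = ((23−5)/6)² = 9.000
te_B = (1 + 4·2 + 15)/6 = 24/6 = 4; σ²_B = ((15−1)/6)² = 5.444
te_C = (12 + 4·14 + 28)/6 = 96/6 = 16; σ²_C = ((28−12)/6)² = 7.111
te_D = (4 + 4·8 + 12)/6 = 48/6 = 8; σ²_D = ((12−4)/6)² = 1.778
te_E = (4 + 4·5 + 6)/6 = 30/6 = 5; σ²_E = ((6−4)/6)² = 0.111
te_F = (1 + 4·6 + 17)/6 = 42/6 = 7; σ²_F = ((17−1)/6)² = 7.111

Forward pass:
ES_A = 0; EF_A = 12
ES_B = 0; EF_B = 4
ES_C = 0; EF_C = 16
ES_D = 4; EF_D = 4+8 = 12
ES_E = 16; EF_E = 16+5 = 21
ES_F = max(EF_A=12, EF_B=4, EF_D=12, EF_E=21) = 21; EF_F = 21+7 = 28
Expected project duration μ = 28 days. Critical path: C → E → F.

Variance along critical path = 7.111 + 0.111 + 7.111 = 14.333; σ = √14.333 = 3.786 days.
Z = (26 − 28) / 3.786 = -0.528
P(T ≤ 26) = Φ(-0.528) ≈ 0.299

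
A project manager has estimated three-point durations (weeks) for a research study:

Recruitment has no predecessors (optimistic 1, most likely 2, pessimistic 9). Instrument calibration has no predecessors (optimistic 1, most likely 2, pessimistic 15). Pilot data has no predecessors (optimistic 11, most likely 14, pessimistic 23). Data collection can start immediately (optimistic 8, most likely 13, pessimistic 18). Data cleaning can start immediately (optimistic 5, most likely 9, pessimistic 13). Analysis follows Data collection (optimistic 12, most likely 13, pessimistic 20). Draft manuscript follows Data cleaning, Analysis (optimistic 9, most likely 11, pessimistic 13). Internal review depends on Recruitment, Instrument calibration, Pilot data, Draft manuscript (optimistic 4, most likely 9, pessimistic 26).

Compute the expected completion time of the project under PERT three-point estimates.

49 weeks

te_Recruitment = (1 + 4·2 + 9)/6 = 18/6 = 3
te_Instrument calibration = (1 + 4·2 + 15)/6 = 24/6 = 4
te_Pilot data = (11 + 4·14 + 23)/6 = 90/6 = 15
te_Data collection = (8 + 4·13 + 18)/6 = 78/6 = 13
te_Data cleaning = (5 + 4·9 + 13)/6 = 54/6 = 9
te_Analysis = (12 + 4·13 + 20)/6 = 84/6 = 14
te_Draft manuscript = (9 + 4·11 + 13)/6 = 66/6 = 11
te_Internal review = (4 + 4·9 + 26)/6 = 66/6 = 11

Forward pass:
ES_Recruitment = 0; EF_Recruitment = 3
ES_Instrument calibration = 0; EF_Instrument calibration = 4
ES_Pilot data = 0; EF_Pilot data = 15
ES_Data collection = 0; EF_Data collection = 13
ES_Data cleaning = 0; EF_Data cleaning = 9
ES_Analysis = 13; EF_Analysis = 13+14 = 27
ES_Draft manuscript = max(EF_Data cleaning=9, EF_Analysis=27) = 27; EF_Draft manuscript = 27+11 = 38
ES_Internal review = max(EF_Recruitment=3, EF_Instrument calibration=4, EF_Pilot data=15, EF_Draft manuscript=38) = 38; EF_Internal review = 38+11 = 49
Expected project duration μ = 49 weeks. Critical path: Data collection → Analysis → Draft manuscript → Internal review.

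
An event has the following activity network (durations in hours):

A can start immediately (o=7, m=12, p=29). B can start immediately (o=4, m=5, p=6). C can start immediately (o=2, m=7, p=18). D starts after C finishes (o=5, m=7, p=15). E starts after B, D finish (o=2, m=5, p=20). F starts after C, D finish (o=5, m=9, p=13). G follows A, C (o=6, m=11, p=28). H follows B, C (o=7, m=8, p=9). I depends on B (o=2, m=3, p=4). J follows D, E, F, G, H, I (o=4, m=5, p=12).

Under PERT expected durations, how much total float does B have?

14 hours

te_A = (7 + 4·12 + 29)/6 = 84/6 = 14
te_B = (4 + 4·5 + 6)/6 = 30/6 = 5
te_C = (2 + 4·7 + 18)/6 = 48/6 = 8
te_D = (5 + 4·7 + 15)/6 = 48/6 = 8
te_E = (2 + 4·5 + 20)/6 = 42/6 = 7
te_F = (5 + 4·9 + 13)/6 = 54/6 = 9
te_G = (6 + 4·11 + 28)/6 = 78/6 = 13
te_H = (7 + 4·8 + 9)/6 = 48/6 = 8
te_I = (2 + 4·3 + 4)/6 = 18/6 = 3
te_J = (4 + 4·5 + 12)/6 = 36/6 = 6

Forward pass:
ES_A = 0; EF_A = 14
ES_B = 0; EF_B = 5
ES_C = 0; EF_C = 8
ES_D = 8; EF_D = 8+8 = 16
ES_E = max(EF_B=5, EF_D=16) = 16; EF_E = 16+7 = 23
ES_F = max(EF_C=8, EF_D=16) = 16; EF_F = 16+9 = 25
ES_G = max(EF_A=14, EF_C=8) = 14; EF_G = 14+13 = 27
ES_H = max(EF_B=5, EF_C=8) = 8; EF_H = 8+8 = 16
ES_I = 5; EF_I = 5+3 = 8
ES_J = max(EF_D=16, EF_E=23, EF_F=25, EF_G=27, EF_H=16, EF_I=8) = 27; EF_J = 27+6 = 33
Expected project duration μ = 33 hours. Critical path: A → G → J.

Backward pass:
LF_J = 33; LS_J = 33−6 = 27
LF_I = LS_J = 27; LS_I = 27−3 = 24
LF_H = LS_J = 27; LS_H = 27−8 = 19
LF_G = LS_J = 27; LS_G = 27−13 = 14
LF_F = LS_J = 27; LS_F = 27−9 = 18
LF_E = LS_J = 27; LS_E = 27−7 = 20
LF_D = min(LS_E=20, LS_F=18, LS_J=27) = 18; LS_D = 18−8 = 10
LF_C = min(LS_D=10, LS_F=18, LS_G=14, LS_H=19) = 10; LS_C = 10−8 = 2
LF_B = min(LS_E=20, LS_H=19, LS_I=24) = 19; LS_B = 19−5 = 14
LF_A = LS_G = 14; LS_A = 14−14 = 0
Slack_B = LS_B − ES_B = 14 − 0 = 14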